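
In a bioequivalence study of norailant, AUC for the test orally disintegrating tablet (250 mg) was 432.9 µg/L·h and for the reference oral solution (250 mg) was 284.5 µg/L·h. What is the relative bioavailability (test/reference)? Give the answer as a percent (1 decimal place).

F_rel = (AUC_test/D_test) / (AUC_ref/D_ref)
      = (432.9/250) / (284.5/250)
      = 1.7316 / 1.138 = 1.5216 = 152.16%

F_rel = 152.2%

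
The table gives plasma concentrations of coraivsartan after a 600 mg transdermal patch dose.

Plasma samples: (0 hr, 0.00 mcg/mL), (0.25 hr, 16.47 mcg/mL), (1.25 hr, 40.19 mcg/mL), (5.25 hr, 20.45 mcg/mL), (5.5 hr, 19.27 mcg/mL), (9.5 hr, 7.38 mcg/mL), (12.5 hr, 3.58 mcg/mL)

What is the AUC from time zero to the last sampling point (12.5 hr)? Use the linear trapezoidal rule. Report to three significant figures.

Trapezoidal AUC_0→12.5:
  [0→0.25]: (0.00+16.47)/2 × 0.25 = 2.05875
  [0.25→1.25]: (16.47+40.19)/2 × 1 = 28.33
  [1.25→5.25]: (40.19+20.45)/2 × 4 = 121.28
  [5.25→5.5]: (20.45+19.27)/2 × 0.25 = 4.965
  [5.5→9.5]: (19.27+7.38)/2 × 4 = 53.3
  [9.5→12.5]: (7.38+3.58)/2 × 3 = 16.44
  Sum = 226.37375 mcg/mL·hr

AUC = 226 mcg/mL·hr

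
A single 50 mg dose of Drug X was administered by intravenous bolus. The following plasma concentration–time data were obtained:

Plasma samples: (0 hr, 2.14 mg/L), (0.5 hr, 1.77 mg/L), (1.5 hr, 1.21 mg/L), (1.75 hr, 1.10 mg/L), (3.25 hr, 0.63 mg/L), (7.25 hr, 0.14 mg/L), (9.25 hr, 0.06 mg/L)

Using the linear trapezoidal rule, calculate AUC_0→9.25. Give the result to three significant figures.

Trapezoidal AUC_0→9.25:
  [0→0.5]: (2.14+1.77)/2 × 0.5 = 0.9775
  [0.5→1.5]: (1.77+1.21)/2 × 1 = 1.49
  [1.5→1.75]: (1.21+1.10)/2 × 0.25 = 0.28875
  [1.75→3.25]: (1.10+0.63)/2 × 1.5 = 1.2975
  [3.25→7.25]: (0.63+0.14)/2 × 4 = 1.54
  [7.25→9.25]: (0.14+0.06)/2 × 2 = 0.2
  Sum = 5.79375 mg/L·hr

AUC = 5.79 mg/L·hr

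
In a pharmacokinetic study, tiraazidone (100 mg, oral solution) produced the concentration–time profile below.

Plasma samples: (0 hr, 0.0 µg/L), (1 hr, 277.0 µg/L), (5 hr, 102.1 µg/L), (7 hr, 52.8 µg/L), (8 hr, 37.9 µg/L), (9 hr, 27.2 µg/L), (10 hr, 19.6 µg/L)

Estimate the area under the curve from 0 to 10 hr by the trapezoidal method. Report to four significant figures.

AUC = 1153 µg/L·hr

Trapezoidal AUC_0→10:
  [0→1]: (0.0+277.0)/2 × 1 = 138.5
  [1→5]: (277.0+102.1)/2 × 4 = 758.2
  [5→7]: (102.1+52.8)/2 × 2 = 154.9
  [7→8]: (52.8+37.9)/2 × 1 = 45.35
  [8→9]: (37.9+27.2)/2 × 1 = 32.55
  [9→10]: (27.2+19.6)/2 × 1 = 23.4
  Sum = 1152.9 µg/L·hr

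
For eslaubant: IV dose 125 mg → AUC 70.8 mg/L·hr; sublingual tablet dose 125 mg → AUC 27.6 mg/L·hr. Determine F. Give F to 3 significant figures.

F = (AUC_ev / D_ev) / (AUC_iv / D_iv)
  = (27.6/125) / (70.8/125)
  = 0.2208 / 0.5664 = 0.3898

F = 0.390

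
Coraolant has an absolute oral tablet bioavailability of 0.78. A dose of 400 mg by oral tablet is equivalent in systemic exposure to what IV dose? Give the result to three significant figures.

D_iv = 312 mg

Systemic exposure from an extravascular dose = F × D_ev, so the equivalent IV dose is F × D_ev.
D_iv = F × D_ev = 0.78 × 400 = 312 mg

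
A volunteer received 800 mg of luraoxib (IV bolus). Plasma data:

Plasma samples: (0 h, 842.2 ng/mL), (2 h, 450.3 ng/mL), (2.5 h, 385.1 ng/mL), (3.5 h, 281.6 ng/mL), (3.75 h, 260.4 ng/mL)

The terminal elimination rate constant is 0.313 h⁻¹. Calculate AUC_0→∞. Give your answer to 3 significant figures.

AUC = 2730 ng/mL·h

Trapezoidal AUC_0→3.75:
  [0→2]: (842.2+450.3)/2 × 2 = 1292.5
  [2→2.5]: (450.3+385.1)/2 × 0.5 = 208.85
  [2.5→3.5]: (385.1+281.6)/2 × 1 = 333.35
  [3.5→3.75]: (281.6+260.4)/2 × 0.25 = 67.75
  Sum = 1902.45 ng/mL·h
Extrapolated tail: C_last / k_e = 260.4 / 0.313 = 831.949
AUC_0→∞ = 1902.45 + 831.949 = 2734.399 ng/mL·h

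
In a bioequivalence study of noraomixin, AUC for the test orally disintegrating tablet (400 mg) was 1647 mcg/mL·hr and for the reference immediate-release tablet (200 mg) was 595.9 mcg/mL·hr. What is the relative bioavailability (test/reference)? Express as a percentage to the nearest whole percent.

F_rel = (AUC_test/D_test) / (AUC_ref/D_ref)
      = (1647/400) / (595.9/200)
      = 4.1175 / 2.9795 = 1.3819 = 138.19%

F_rel = 138%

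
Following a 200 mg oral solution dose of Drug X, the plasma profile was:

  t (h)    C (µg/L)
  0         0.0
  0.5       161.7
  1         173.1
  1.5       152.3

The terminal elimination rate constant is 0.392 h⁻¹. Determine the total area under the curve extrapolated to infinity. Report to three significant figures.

Trapezoidal AUC_0→1.5:
  [0→0.5]: (0.0+161.7)/2 × 0.5 = 40.425
  [0.5→1]: (161.7+173.1)/2 × 0.5 = 83.7
  [1→1.5]: (173.1+152.3)/2 × 0.5 = 81.35
  Sum = 205.475 µg/L·h
Extrapolated tail: C_last / k_e = 152.3 / 0.392 = 388.520
AUC_0→∞ = 205.475 + 388.520 = 593.995 µg/L·h

AUC = 594 µg/L·h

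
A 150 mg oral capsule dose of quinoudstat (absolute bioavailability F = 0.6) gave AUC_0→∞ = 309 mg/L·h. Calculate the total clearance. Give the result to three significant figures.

CL = F × Dose / AUC_0→∞
   = 0.6 × 150 / 309 = 0.291262 L/h

CL = 0.291 L/h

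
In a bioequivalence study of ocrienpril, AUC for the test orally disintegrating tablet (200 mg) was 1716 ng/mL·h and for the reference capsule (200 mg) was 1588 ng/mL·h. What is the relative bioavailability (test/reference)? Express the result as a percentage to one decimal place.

F_rel = (AUC_test/D_test) / (AUC_ref/D_ref)
      = (1716/200) / (1588/200)
      = 8.58 / 7.94 = 1.0806 = 108.06%

F_rel = 108.1%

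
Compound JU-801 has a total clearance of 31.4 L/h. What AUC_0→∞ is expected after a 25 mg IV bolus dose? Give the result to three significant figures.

AUC_0→∞ = Dose_iv / CL
        = 25 / 31.4 = 0.796178 mg/L·h

AUC = 0.796 mg/L·h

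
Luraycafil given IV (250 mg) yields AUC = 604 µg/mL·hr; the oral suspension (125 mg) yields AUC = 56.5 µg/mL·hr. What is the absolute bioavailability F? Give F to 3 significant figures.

F = (AUC_ev / D_ev) / (AUC_iv / D_iv)
  = (56.5/125) / (604/250)
  = 0.452 / 2.416 = 0.1871

F = 0.187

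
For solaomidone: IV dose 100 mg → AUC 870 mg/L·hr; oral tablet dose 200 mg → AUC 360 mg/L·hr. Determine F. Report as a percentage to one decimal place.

F = 20.7%

F = (AUC_ev / D_ev) / (AUC_iv / D_iv)
  = (360/200) / (870/100)
  = 1.8 / 8.7 = 0.2069
  = 20.69%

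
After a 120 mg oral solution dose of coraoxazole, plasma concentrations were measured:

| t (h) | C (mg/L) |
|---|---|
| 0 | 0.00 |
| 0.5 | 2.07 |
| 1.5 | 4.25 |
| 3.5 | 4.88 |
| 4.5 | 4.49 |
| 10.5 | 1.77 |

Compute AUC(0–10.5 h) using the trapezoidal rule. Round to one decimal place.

AUC = 36.3 mg/L·h

Trapezoidal AUC_0→10.5:
  [0→0.5]: (0.00+2.07)/2 × 0.5 = 0.5175
  [0.5→1.5]: (2.07+4.25)/2 × 1 = 3.16
  [1.5→3.5]: (4.25+4.88)/2 × 2 = 9.13
  [3.5→4.5]: (4.88+4.49)/2 × 1 = 4.685
  [4.5→10.5]: (4.49+1.77)/2 × 6 = 18.78
  Sum = 36.2725 mg/L·h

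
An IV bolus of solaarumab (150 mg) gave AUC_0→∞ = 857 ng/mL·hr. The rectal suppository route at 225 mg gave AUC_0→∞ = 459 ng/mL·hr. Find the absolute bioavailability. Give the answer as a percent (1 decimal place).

F = 35.7%

F = (AUC_ev / D_ev) / (AUC_iv / D_iv)
  = (459/225) / (857/150)
  = 2.04 / 5.71333 = 0.3571
  = 35.71%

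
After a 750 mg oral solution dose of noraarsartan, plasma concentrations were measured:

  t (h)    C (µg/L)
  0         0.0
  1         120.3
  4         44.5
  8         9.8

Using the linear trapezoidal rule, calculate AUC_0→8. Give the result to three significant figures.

AUC = 416 µg/L·h

Trapezoidal AUC_0→8:
  [0→1]: (0.0+120.3)/2 × 1 = 60.15
  [1→4]: (120.3+44.5)/2 × 3 = 247.2
  [4→8]: (44.5+9.8)/2 × 4 = 108.6
  Sum = 415.95 µg/L·h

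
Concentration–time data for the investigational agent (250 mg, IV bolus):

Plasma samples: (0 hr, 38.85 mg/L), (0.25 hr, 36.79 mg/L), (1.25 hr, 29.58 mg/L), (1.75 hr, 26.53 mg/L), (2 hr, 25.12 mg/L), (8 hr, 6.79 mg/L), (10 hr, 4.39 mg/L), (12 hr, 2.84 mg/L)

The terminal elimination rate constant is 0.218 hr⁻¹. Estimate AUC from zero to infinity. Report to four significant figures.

AUC = 190.3 mg/L·hr

Trapezoidal AUC_0→12:
  [0→0.25]: (38.85+36.79)/2 × 0.25 = 9.455
  [0.25→1.25]: (36.79+29.58)/2 × 1 = 33.185
  [1.25→1.75]: (29.58+26.53)/2 × 0.5 = 14.0275
  [1.75→2]: (26.53+25.12)/2 × 0.25 = 6.45625
  [2→8]: (25.12+6.79)/2 × 6 = 95.73
  [8→10]: (6.79+4.39)/2 × 2 = 11.18
  [10→12]: (4.39+2.84)/2 × 2 = 7.23
  Sum = 177.26375 mg/L·hr
Extrapolated tail: C_last / k_e = 2.84 / 0.218 = 13.028
AUC_0→∞ = 177.26375 + 13.028 = 190.29175 mg/L·hr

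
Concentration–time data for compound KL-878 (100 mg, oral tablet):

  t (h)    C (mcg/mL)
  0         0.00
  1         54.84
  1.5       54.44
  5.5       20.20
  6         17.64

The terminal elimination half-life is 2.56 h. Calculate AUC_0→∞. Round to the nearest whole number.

AUC = 279 mcg/mL·h

Trapezoidal AUC_0→6:
  [0→1]: (0.00+54.84)/2 × 1 = 27.42
  [1→1.5]: (54.84+54.44)/2 × 0.5 = 27.32
  [1.5→5.5]: (54.44+20.20)/2 × 4 = 149.28
  [5.5→6]: (20.20+17.64)/2 × 0.5 = 9.46
  Sum = 213.48 mcg/mL·h
k_e = ln2 / t½ = 0.693147 / 2.56 = 0.2708 h^-1
Extrapolated tail: C_last / k_e = 17.64 / 0.2708 = 65.140
AUC_0→∞ = 213.48 + 65.140 = 278.62 mcg/mL·h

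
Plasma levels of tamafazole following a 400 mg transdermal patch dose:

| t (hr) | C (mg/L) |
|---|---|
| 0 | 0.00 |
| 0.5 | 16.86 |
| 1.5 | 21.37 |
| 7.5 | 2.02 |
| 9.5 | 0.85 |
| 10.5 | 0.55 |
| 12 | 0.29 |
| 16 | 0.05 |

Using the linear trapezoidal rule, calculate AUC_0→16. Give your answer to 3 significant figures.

Trapezoidal AUC_0→16:
  [0→0.5]: (0.00+16.86)/2 × 0.5 = 4.215
  [0.5→1.5]: (16.86+21.37)/2 × 1 = 19.115
  [1.5→7.5]: (21.37+2.02)/2 × 6 = 70.17
  [7.5→9.5]: (2.02+0.85)/2 × 2 = 2.87
  [9.5→10.5]: (0.85+0.55)/2 × 1 = 0.7
  [10.5→12]: (0.55+0.29)/2 × 1.5 = 0.63
  [12→16]: (0.29+0.05)/2 × 4 = 0.68
  Sum = 98.38 mg/L·hr

AUC = 98.4 mg/L·hr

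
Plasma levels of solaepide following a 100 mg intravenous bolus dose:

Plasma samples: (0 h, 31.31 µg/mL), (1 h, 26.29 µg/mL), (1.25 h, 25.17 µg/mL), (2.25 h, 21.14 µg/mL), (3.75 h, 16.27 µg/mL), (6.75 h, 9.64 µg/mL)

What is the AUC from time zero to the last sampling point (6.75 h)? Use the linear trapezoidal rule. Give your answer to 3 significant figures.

Trapezoidal AUC_0→6.75:
  [0→1]: (31.31+26.29)/2 × 1 = 28.8
  [1→1.25]: (26.29+25.17)/2 × 0.25 = 6.4325
  [1.25→2.25]: (25.17+21.14)/2 × 1 = 23.155
  [2.25→3.75]: (21.14+16.27)/2 × 1.5 = 28.0575
  [3.75→6.75]: (16.27+9.64)/2 × 3 = 38.865
  Sum = 125.31 µg/mL·h

AUC = 125 µg/mL·h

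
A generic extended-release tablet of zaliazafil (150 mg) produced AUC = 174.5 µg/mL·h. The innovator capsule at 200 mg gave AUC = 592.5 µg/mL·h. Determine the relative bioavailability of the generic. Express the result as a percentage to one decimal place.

F_rel = (AUC_test/D_test) / (AUC_ref/D_ref)
      = (174.5/150) / (592.5/200)
      = 1.16333 / 2.9625 = 0.3927 = 39.27%

F_rel = 39.3%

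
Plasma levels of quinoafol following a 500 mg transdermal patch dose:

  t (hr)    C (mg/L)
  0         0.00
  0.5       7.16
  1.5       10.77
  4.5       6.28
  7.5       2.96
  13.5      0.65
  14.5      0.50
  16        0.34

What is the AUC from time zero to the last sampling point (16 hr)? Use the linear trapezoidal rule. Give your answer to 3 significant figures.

Trapezoidal AUC_0→16:
  [0→0.5]: (0.00+7.16)/2 × 0.5 = 1.79
  [0.5→1.5]: (7.16+10.77)/2 × 1 = 8.965
  [1.5→4.5]: (10.77+6.28)/2 × 3 = 25.575
  [4.5→7.5]: (6.28+2.96)/2 × 3 = 13.86
  [7.5→13.5]: (2.96+0.65)/2 × 6 = 10.83
  [13.5→14.5]: (0.65+0.50)/2 × 1 = 0.575
  [14.5→16]: (0.50+0.34)/2 × 1.5 = 0.63
  Sum = 62.225 mg/L·hr

AUC = 62.2 mg/L·hr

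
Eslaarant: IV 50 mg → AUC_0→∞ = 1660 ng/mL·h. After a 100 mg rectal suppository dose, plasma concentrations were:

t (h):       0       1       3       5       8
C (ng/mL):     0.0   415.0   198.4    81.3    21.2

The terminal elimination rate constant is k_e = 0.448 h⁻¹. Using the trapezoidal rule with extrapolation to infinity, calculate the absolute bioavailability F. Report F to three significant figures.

Trapezoidal AUC_0→8 (rectal suppository):
  [0→1]: (0.0+415.0)/2 × 1 = 207.5
  [1→3]: (415.0+198.4)/2 × 2 = 613.4
  [3→5]: (198.4+81.3)/2 × 2 = 279.7
  [5→8]: (81.3+21.2)/2 × 3 = 153.75
  Sum = 1254.35 ng/mL·h
Tail: C_last/k_e = 21.2/0.448 = 47.321
AUC_0→∞ (rectal suppository) = 1254.35 + 47.321 = 1301.671 ng/mL·h
F = (AUC_ev/D_ev)/(AUC_iv/D_iv) = (1301.671/100)/(1660/50) = 13.01671/33.2 = 0.3921

F = 0.392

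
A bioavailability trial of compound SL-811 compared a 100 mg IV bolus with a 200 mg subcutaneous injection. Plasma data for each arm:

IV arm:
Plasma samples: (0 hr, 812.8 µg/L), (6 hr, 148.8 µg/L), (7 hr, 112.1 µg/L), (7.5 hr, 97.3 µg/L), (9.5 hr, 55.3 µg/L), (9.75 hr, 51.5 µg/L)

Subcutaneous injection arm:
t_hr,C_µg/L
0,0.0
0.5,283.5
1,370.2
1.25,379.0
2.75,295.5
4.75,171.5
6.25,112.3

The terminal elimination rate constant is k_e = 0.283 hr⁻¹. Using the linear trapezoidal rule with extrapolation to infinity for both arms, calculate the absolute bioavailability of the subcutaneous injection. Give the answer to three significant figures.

F = 0.280

Trapezoidal AUC_0→9.75 (IV):
  [0→6]: (812.8+148.8)/2 × 6 = 2884.8
  [6→7]: (148.8+112.1)/2 × 1 = 130.45
  [7→7.5]: (112.1+97.3)/2 × 0.5 = 52.35
  [7.5→9.5]: (97.3+55.3)/2 × 2 = 152.6
  [9.5→9.75]: (55.3+51.5)/2 × 0.25 = 13.35
  Sum = 3233.55 µg/L·hr
IV tail: 51.5/0.283 = 181.979; AUC_iv,0→∞ = 3233.55 + 181.979 = 3415.529 µg/L·hr
Trapezoidal AUC_0→6.25 (subcutaneous injection):
  [0→0.5]: (0.0+283.5)/2 × 0.5 = 70.875
  [0.5→1]: (283.5+370.2)/2 × 0.5 = 163.425
  [1→1.25]: (370.2+379.0)/2 × 0.25 = 93.65
  [1.25→2.75]: (379.0+295.5)/2 × 1.5 = 505.875
  [2.75→4.75]: (295.5+171.5)/2 × 2 = 467.0
  [4.75→6.25]: (171.5+112.3)/2 × 1.5 = 212.85
  Sum = 1513.675 µg/L·hr
subcutaneous injection tail: 112.3/0.283 = 396.820; AUC_ev,0→∞ = 1513.675 + 396.820 = 1910.495 µg/L·hr
F = (AUC_ev/D_ev)/(AUC_iv/D_iv) = (1910.495/200)/(3415.529/100) = 9.552475/34.15529 = 0.2797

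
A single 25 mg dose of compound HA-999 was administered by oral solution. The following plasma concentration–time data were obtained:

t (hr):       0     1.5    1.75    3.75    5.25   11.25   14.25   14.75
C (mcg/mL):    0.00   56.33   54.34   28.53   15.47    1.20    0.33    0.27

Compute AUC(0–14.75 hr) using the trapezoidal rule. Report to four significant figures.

AUC = 224.4 mcg/mL·hr

Trapezoidal AUC_0→14.75:
  [0→1.5]: (0.00+56.33)/2 × 1.5 = 42.2475
  [1.5→1.75]: (56.33+54.34)/2 × 0.25 = 13.83375
  [1.75→3.75]: (54.34+28.53)/2 × 2 = 82.87
  [3.75→5.25]: (28.53+15.47)/2 × 1.5 = 33.0
  [5.25→11.25]: (15.47+1.20)/2 × 6 = 50.01
  [11.25→14.25]: (1.20+0.33)/2 × 3 = 2.295
  [14.25→14.75]: (0.33+0.27)/2 × 0.5 = 0.15
  Sum = 224.40625 mcg/mL·hr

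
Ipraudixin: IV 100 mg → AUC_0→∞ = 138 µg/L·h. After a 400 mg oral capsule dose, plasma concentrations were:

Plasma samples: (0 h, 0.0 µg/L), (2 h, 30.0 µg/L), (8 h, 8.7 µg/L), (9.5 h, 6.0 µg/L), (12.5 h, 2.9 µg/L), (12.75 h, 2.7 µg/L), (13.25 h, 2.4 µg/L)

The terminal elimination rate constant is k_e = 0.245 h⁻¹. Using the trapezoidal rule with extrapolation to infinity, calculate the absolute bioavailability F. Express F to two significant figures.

Trapezoidal AUC_0→13.25 (oral capsule):
  [0→2]: (0.0+30.0)/2 × 2 = 30.0
  [2→8]: (30.0+8.7)/2 × 6 = 116.1
  [8→9.5]: (8.7+6.0)/2 × 1.5 = 11.025
  [9.5→12.5]: (6.0+2.9)/2 × 3 = 13.35
  [12.5→12.75]: (2.9+2.7)/2 × 0.25 = 0.7
  [12.75→13.25]: (2.7+2.4)/2 × 0.5 = 1.275
  Sum = 172.45 µg/L·h
Tail: C_last/k_e = 2.4/0.245 = 9.796
AUC_0→∞ (oral capsule) = 172.45 + 9.796 = 182.246 µg/L·h
F = (AUC_ev/D_ev)/(AUC_iv/D_iv) = (182.246/400)/(138/100) = 0.455615/1.38 = 0.3302

F = 0.33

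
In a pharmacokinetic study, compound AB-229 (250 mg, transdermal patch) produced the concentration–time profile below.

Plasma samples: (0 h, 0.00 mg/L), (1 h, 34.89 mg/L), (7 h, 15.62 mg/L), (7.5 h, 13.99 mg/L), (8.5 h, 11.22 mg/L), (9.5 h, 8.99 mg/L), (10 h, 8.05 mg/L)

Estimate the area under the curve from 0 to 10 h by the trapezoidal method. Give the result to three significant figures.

AUC = 203 mg/L·h

Trapezoidal AUC_0→10:
  [0→1]: (0.00+34.89)/2 × 1 = 17.445
  [1→7]: (34.89+15.62)/2 × 6 = 151.53
  [7→7.5]: (15.62+13.99)/2 × 0.5 = 7.4025
  [7.5→8.5]: (13.99+11.22)/2 × 1 = 12.605
  [8.5→9.5]: (11.22+8.99)/2 × 1 = 10.105
  [9.5→10]: (8.99+8.05)/2 × 0.5 = 4.26
  Sum = 203.3475 mg/L·h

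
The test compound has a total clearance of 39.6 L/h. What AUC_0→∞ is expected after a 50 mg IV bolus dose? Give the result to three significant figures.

AUC_0→∞ = Dose_iv / CL
        = 50 / 39.6 = 1.26263 mg/L·h

AUC = 1.26 mg/L·h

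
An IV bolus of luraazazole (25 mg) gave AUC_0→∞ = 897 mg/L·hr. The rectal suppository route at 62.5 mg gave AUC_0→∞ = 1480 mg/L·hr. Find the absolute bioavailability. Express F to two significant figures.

F = 0.66

F = (AUC_ev / D_ev) / (AUC_iv / D_iv)
  = (1480/62.5) / (897/25)
  = 23.68 / 35.88 = 0.6600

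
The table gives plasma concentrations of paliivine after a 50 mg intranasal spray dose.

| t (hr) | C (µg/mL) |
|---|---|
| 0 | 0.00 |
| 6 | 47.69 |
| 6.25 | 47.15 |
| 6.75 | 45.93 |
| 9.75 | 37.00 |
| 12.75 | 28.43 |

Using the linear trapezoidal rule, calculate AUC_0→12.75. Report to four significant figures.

Trapezoidal AUC_0→12.75:
  [0→6]: (0.00+47.69)/2 × 6 = 143.07
  [6→6.25]: (47.69+47.15)/2 × 0.25 = 11.855
  [6.25→6.75]: (47.15+45.93)/2 × 0.5 = 23.27
  [6.75→9.75]: (45.93+37.00)/2 × 3 = 124.395
  [9.75→12.75]: (37.00+28.43)/2 × 3 = 98.145
  Sum = 400.735 µg/mL·hr

AUC = 400.7 µg/mL·hr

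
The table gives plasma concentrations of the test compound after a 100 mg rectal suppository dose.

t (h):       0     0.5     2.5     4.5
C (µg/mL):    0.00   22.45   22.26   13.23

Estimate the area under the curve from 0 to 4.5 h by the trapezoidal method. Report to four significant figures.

Trapezoidal AUC_0→4.5:
  [0→0.5]: (0.00+22.45)/2 × 0.5 = 5.6125
  [0.5→2.5]: (22.45+22.26)/2 × 2 = 44.71
  [2.5→4.5]: (22.26+13.23)/2 × 2 = 35.49
  Sum = 85.8125 µg/mL·h

AUC = 85.81 µg/mL·h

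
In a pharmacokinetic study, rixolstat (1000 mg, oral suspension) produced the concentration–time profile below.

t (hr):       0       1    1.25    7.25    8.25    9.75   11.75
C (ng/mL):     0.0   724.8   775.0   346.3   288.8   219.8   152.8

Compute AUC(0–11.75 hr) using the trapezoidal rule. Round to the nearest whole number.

Trapezoidal AUC_0→11.75:
  [0→1]: (0.0+724.8)/2 × 1 = 362.4
  [1→1.25]: (724.8+775.0)/2 × 0.25 = 187.475
  [1.25→7.25]: (775.0+346.3)/2 × 6 = 3363.9
  [7.25→8.25]: (346.3+288.8)/2 × 1 = 317.55
  [8.25→9.75]: (288.8+219.8)/2 × 1.5 = 381.45
  [9.75→11.75]: (219.8+152.8)/2 × 2 = 372.6
  Sum = 4985.375 ng/mL·hr

AUC = 4985 ng/mL·hr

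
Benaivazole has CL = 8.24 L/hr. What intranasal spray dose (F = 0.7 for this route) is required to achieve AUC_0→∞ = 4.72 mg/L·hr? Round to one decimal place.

Dose = CL × AUC_0→∞ / F
     = 8.24 × 4.72 / 0.7 = 55.5611 mg

Dose = 55.6 mg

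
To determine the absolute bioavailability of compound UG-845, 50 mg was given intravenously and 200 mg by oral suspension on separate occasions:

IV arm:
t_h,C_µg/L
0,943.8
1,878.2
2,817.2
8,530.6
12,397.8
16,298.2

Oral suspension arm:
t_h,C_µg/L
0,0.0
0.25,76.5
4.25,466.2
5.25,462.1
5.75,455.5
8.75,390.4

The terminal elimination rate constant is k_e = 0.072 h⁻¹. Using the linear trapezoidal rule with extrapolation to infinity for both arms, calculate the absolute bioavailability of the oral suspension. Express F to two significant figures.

Trapezoidal AUC_0→16 (IV):
  [0→1]: (943.8+878.2)/2 × 1 = 911.0
  [1→2]: (878.2+817.2)/2 × 1 = 847.7
  [2→8]: (817.2+530.6)/2 × 6 = 4043.4
  [8→12]: (530.6+397.8)/2 × 4 = 1856.8
  [12→16]: (397.8+298.2)/2 × 4 = 1392.0
  Sum = 9050.9 µg/L·h
IV tail: 298.2/0.072 = 4141.667; AUC_iv,0→∞ = 9050.9 + 4141.667 = 13192.567 µg/L·h
Trapezoidal AUC_0→8.75 (oral suspension):
  [0→0.25]: (0.0+76.5)/2 × 0.25 = 9.5625
  [0.25→4.25]: (76.5+466.2)/2 × 4 = 1085.4
  [4.25→5.25]: (466.2+462.1)/2 × 1 = 464.15
  [5.25→5.75]: (462.1+455.5)/2 × 0.5 = 229.4
  [5.75→8.75]: (455.5+390.4)/2 × 3 = 1268.85
  Sum = 3057.3625 µg/L·h
oral suspension tail: 390.4/0.072 = 5422.222; AUC_ev,0→∞ = 3057.3625 + 5422.222 = 8479.5845 µg/L·h
F = (AUC_ev/D_ev)/(AUC_iv/D_iv) = (8479.5845/200)/(13192.567/50) = 42.3979/263.85134 = 0.1607

F = 0.16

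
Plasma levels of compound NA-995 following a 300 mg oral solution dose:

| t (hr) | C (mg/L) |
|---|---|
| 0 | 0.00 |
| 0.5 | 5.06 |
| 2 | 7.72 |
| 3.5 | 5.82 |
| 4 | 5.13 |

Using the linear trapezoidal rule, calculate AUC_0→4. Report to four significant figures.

AUC = 23.74 mg/L·hr

Trapezoidal AUC_0→4:
  [0→0.5]: (0.00+5.06)/2 × 0.5 = 1.265
  [0.5→2]: (5.06+7.72)/2 × 1.5 = 9.585
  [2→3.5]: (7.72+5.82)/2 × 1.5 = 10.155
  [3.5→4]: (5.82+5.13)/2 × 0.5 = 2.7375
  Sum = 23.7425 mg/L·hr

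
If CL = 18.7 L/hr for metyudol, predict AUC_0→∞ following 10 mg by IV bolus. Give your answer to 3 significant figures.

AUC = 0.535 mg/L·hr

AUC_0→∞ = Dose_iv / CL
        = 10 / 18.7 = 0.534759 mg/L·hr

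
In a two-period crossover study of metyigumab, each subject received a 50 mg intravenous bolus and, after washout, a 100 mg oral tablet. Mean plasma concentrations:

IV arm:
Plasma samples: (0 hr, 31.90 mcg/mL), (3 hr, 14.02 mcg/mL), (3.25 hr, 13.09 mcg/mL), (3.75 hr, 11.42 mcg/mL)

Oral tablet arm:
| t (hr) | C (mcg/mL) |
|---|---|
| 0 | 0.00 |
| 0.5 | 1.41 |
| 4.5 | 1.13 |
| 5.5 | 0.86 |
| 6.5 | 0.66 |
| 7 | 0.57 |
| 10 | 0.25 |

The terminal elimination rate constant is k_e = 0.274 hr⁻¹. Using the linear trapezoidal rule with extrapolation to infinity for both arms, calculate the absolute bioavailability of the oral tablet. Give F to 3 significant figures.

Trapezoidal AUC_0→3.75 (IV):
  [0→3]: (31.90+14.02)/2 × 3 = 68.88
  [3→3.25]: (14.02+13.09)/2 × 0.25 = 3.38875
  [3.25→3.75]: (13.09+11.42)/2 × 0.5 = 6.1275
  Sum = 78.39625 mcg/mL·hr
IV tail: 11.42/0.274 = 41.679; AUC_iv,0→∞ = 78.39625 + 41.679 = 120.07525 mcg/mL·hr
Trapezoidal AUC_0→10 (oral tablet):
  [0→0.5]: (0.00+1.41)/2 × 0.5 = 0.3525
  [0.5→4.5]: (1.41+1.13)/2 × 4 = 5.08
  [4.5→5.5]: (1.13+0.86)/2 × 1 = 0.995
  [5.5→6.5]: (0.86+0.66)/2 × 1 = 0.76
  [6.5→7]: (0.66+0.57)/2 × 0.5 = 0.3075
  [7→10]: (0.57+0.25)/2 × 3 = 1.23
  Sum = 8.725 mcg/mL·hr
oral tablet tail: 0.25/0.274 = 0.912; AUC_ev,0→∞ = 8.725 + 0.912 = 9.637 mcg/mL·hr
F = (AUC_ev/D_ev)/(AUC_iv/D_iv) = (9.637/100)/(120.07525/50) = 0.09637/2.401505 = 0.0401

F = 0.0401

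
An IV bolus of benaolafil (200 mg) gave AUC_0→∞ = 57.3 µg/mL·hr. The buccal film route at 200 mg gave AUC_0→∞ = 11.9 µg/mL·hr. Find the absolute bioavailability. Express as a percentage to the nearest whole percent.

F = 21%

F = (AUC_ev / D_ev) / (AUC_iv / D_iv)
  = (11.9/200) / (57.3/200)
  = 0.0595 / 0.2865 = 0.2077
  = 20.77%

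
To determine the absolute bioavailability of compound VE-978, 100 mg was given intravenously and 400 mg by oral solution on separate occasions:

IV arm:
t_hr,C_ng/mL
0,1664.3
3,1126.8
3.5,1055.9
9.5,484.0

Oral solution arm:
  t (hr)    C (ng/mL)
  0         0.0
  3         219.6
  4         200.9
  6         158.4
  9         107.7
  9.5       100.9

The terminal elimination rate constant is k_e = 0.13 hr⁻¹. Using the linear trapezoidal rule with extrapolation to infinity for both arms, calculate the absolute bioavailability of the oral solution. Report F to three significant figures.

F = 0.0407

Trapezoidal AUC_0→9.5 (IV):
  [0→3]: (1664.3+1126.8)/2 × 3 = 4186.65
  [3→3.5]: (1126.8+1055.9)/2 × 0.5 = 545.675
  [3.5→9.5]: (1055.9+484.0)/2 × 6 = 4619.7
  Sum = 9352.025 ng/mL·hr
IV tail: 484.0/0.13 = 3723.077; AUC_iv,0→∞ = 9352.025 + 3723.077 = 13075.102 ng/mL·hr
Trapezoidal AUC_0→9.5 (oral solution):
  [0→3]: (0.0+219.6)/2 × 3 = 329.4
  [3→4]: (219.6+200.9)/2 × 1 = 210.25
  [4→6]: (200.9+158.4)/2 × 2 = 359.3
  [6→9]: (158.4+107.7)/2 × 3 = 399.15
  [9→9.5]: (107.7+100.9)/2 × 0.5 = 52.15
  Sum = 1350.25 ng/mL·hr
oral solution tail: 100.9/0.13 = 776.154; AUC_ev,0→∞ = 1350.25 + 776.154 = 2126.404 ng/mL·hr
F = (AUC_ev/D_ev)/(AUC_iv/D_iv) = (2126.404/400)/(13075.102/100) = 5.31601/130.75102 = 0.0407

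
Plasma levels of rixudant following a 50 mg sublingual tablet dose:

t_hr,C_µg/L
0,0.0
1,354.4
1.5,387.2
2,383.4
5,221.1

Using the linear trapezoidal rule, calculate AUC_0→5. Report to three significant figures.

Trapezoidal AUC_0→5:
  [0→1]: (0.0+354.4)/2 × 1 = 177.2
  [1→1.5]: (354.4+387.2)/2 × 0.5 = 185.4
  [1.5→2]: (387.2+383.4)/2 × 0.5 = 192.65
  [2→5]: (383.4+221.1)/2 × 3 = 906.75
  Sum = 1462.0 µg/L·hr

AUC = 1460 µg/L·hr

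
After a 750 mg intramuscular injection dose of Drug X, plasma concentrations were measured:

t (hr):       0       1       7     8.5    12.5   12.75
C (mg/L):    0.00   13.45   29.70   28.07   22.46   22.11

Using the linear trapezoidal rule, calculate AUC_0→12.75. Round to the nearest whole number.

AUC = 286 mg/L·hr

Trapezoidal AUC_0→12.75:
  [0→1]: (0.00+13.45)/2 × 1 = 6.725
  [1→7]: (13.45+29.70)/2 × 6 = 129.45
  [7→8.5]: (29.70+28.07)/2 × 1.5 = 43.3275
  [8.5→12.5]: (28.07+22.46)/2 × 4 = 101.06
  [12.5→12.75]: (22.46+22.11)/2 × 0.25 = 5.57125
  Sum = 286.13375 mg/L·hr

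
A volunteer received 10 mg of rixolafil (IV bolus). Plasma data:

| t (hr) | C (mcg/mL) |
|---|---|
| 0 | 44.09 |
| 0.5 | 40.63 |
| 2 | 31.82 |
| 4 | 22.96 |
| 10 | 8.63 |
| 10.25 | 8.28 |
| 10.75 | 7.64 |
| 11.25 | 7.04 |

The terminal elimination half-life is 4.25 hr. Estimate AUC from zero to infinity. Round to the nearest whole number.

Trapezoidal AUC_0→11.25:
  [0→0.5]: (44.09+40.63)/2 × 0.5 = 21.18
  [0.5→2]: (40.63+31.82)/2 × 1.5 = 54.3375
  [2→4]: (31.82+22.96)/2 × 2 = 54.78
  [4→10]: (22.96+8.63)/2 × 6 = 94.77
  [10→10.25]: (8.63+8.28)/2 × 0.25 = 2.11375
  [10.25→10.75]: (8.28+7.64)/2 × 0.5 = 3.98
  [10.75→11.25]: (7.64+7.04)/2 × 0.5 = 3.67
  Sum = 234.83125 mcg/mL·hr
k_e = ln2 / t½ = 0.693147 / 4.25 = 0.1631 hr^-1
Extrapolated tail: C_last / k_e = 7.04 / 0.1631 = 43.164
AUC_0→∞ = 234.83125 + 43.164 = 277.99525 mcg/mL·hr

AUC = 278 mcg/mL·hr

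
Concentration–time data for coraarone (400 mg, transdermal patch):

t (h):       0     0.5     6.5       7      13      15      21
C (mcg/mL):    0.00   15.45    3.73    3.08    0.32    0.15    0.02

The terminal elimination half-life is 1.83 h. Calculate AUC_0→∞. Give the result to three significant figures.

AUC = 74.3 mcg/mL·h

Trapezoidal AUC_0→21:
  [0→0.5]: (0.00+15.45)/2 × 0.5 = 3.8625
  [0.5→6.5]: (15.45+3.73)/2 × 6 = 57.54
  [6.5→7]: (3.73+3.08)/2 × 0.5 = 1.7025
  [7→13]: (3.08+0.32)/2 × 6 = 10.2
  [13→15]: (0.32+0.15)/2 × 2 = 0.47
  [15→21]: (0.15+0.02)/2 × 6 = 0.51
  Sum = 74.285 mcg/mL·h
k_e = ln2 / t½ = 0.693147 / 1.83 = 0.3788 h^-1
Extrapolated tail: C_last / k_e = 0.02 / 0.3788 = 0.053
AUC_0→∞ = 74.285 + 0.053 = 74.338 mcg/mL·h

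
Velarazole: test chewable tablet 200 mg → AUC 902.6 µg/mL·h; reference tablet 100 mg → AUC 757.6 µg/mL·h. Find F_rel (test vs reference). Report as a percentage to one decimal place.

F_rel = 59.6%

F_rel = (AUC_test/D_test) / (AUC_ref/D_ref)
      = (902.6/200) / (757.6/100)
      = 4.513 / 7.576 = 0.5957 = 59.57%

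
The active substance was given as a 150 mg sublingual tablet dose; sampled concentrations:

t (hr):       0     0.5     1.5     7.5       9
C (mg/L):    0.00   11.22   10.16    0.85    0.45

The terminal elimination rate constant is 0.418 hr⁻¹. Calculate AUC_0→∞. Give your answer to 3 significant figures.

AUC = 48.6 mg/L·hr

Trapezoidal AUC_0→9:
  [0→0.5]: (0.00+11.22)/2 × 0.5 = 2.805
  [0.5→1.5]: (11.22+10.16)/2 × 1 = 10.69
  [1.5→7.5]: (10.16+0.85)/2 × 6 = 33.03
  [7.5→9]: (0.85+0.45)/2 × 1.5 = 0.975
  Sum = 47.5 mg/L·hr
Extrapolated tail: C_last / k_e = 0.45 / 0.418 = 1.077
AUC_0→∞ = 47.5 + 1.077 = 48.577 mg/L·hr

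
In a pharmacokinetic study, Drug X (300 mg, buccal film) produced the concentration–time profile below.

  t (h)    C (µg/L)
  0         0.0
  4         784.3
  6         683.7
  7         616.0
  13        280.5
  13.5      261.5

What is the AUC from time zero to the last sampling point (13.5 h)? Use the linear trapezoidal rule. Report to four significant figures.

AUC = 6511 µg/L·h

Trapezoidal AUC_0→13.5:
  [0→4]: (0.0+784.3)/2 × 4 = 1568.6
  [4→6]: (784.3+683.7)/2 × 2 = 1468.0
  [6→7]: (683.7+616.0)/2 × 1 = 649.85
  [7→13]: (616.0+280.5)/2 × 6 = 2689.5
  [13→13.5]: (280.5+261.5)/2 × 0.5 = 135.5
  Sum = 6511.45 µg/L·h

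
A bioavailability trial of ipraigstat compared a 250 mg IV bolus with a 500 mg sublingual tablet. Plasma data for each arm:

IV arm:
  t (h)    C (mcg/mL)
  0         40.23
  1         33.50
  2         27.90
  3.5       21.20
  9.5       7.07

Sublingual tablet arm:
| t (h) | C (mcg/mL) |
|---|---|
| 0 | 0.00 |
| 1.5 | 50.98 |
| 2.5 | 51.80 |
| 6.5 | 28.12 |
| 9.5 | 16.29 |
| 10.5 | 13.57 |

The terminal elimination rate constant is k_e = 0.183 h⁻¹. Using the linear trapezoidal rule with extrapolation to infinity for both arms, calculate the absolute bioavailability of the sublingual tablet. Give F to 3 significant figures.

F = 0.889

Trapezoidal AUC_0→9.5 (IV):
  [0→1]: (40.23+33.50)/2 × 1 = 36.865
  [1→2]: (33.50+27.90)/2 × 1 = 30.7
  [2→3.5]: (27.90+21.20)/2 × 1.5 = 36.825
  [3.5→9.5]: (21.20+7.07)/2 × 6 = 84.81
  Sum = 189.2 mcg/mL·h
IV tail: 7.07/0.183 = 38.634; AUC_iv,0→∞ = 189.2 + 38.634 = 227.834 mcg/mL·h
Trapezoidal AUC_0→10.5 (sublingual tablet):
  [0→1.5]: (0.00+50.98)/2 × 1.5 = 38.235
  [1.5→2.5]: (50.98+51.80)/2 × 1 = 51.39
  [2.5→6.5]: (51.80+28.12)/2 × 4 = 159.84
  [6.5→9.5]: (28.12+16.29)/2 × 3 = 66.615
  [9.5→10.5]: (16.29+13.57)/2 × 1 = 14.93
  Sum = 331.01 mcg/mL·h
sublingual tablet tail: 13.57/0.183 = 74.153; AUC_ev,0→∞ = 331.01 + 74.153 = 405.163 mcg/mL·h
F = (AUC_ev/D_ev)/(AUC_iv/D_iv) = (405.163/500)/(227.834/250) = 0.810326/0.911336 = 0.8892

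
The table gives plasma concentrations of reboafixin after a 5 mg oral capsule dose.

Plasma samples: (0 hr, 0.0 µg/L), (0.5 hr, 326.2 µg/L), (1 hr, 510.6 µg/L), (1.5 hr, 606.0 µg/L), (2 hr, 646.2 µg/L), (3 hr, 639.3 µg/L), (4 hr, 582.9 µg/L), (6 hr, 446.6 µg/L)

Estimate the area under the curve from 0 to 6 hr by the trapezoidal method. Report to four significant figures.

AUC = 3166 µg/L·hr

Trapezoidal AUC_0→6:
  [0→0.5]: (0.0+326.2)/2 × 0.5 = 81.55
  [0.5→1]: (326.2+510.6)/2 × 0.5 = 209.2
  [1→1.5]: (510.6+606.0)/2 × 0.5 = 279.15
  [1.5→2]: (606.0+646.2)/2 × 0.5 = 313.05
  [2→3]: (646.2+639.3)/2 × 1 = 642.75
  [3→4]: (639.3+582.9)/2 × 1 = 611.1
  [4→6]: (582.9+446.6)/2 × 2 = 1029.5
  Sum = 3166.3 µg/L·hr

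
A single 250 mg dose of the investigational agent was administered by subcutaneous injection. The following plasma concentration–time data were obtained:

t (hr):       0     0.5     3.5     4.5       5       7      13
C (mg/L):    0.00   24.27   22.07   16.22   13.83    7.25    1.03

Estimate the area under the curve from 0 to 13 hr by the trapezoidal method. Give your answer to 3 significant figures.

Trapezoidal AUC_0→13:
  [0→0.5]: (0.00+24.27)/2 × 0.5 = 6.0675
  [0.5→3.5]: (24.27+22.07)/2 × 3 = 69.51
  [3.5→4.5]: (22.07+16.22)/2 × 1 = 19.145
  [4.5→5]: (16.22+13.83)/2 × 0.5 = 7.5125
  [5→7]: (13.83+7.25)/2 × 2 = 21.08
  [7→13]: (7.25+1.03)/2 × 6 = 24.84
  Sum = 148.155 mg/L·hr

AUC = 148 mg/L·hr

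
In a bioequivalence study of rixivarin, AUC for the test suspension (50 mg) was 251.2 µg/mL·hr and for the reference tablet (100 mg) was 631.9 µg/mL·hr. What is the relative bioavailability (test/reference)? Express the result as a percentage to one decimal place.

F_rel = 79.5%

F_rel = (AUC_test/D_test) / (AUC_ref/D_ref)
      = (251.2/50) / (631.9/100)
      = 5.024 / 6.319 = 0.7951 = 79.51%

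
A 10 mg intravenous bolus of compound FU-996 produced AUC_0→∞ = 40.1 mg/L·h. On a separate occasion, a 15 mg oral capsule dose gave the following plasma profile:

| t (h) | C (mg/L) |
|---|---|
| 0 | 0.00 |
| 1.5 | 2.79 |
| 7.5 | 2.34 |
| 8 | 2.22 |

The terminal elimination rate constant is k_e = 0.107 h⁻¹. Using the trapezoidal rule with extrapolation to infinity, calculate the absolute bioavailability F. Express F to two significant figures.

Trapezoidal AUC_0→8 (oral capsule):
  [0→1.5]: (0.00+2.79)/2 × 1.5 = 2.0925
  [1.5→7.5]: (2.79+2.34)/2 × 6 = 15.39
  [7.5→8]: (2.34+2.22)/2 × 0.5 = 1.14
  Sum = 18.6225 mg/L·h
Tail: C_last/k_e = 2.22/0.107 = 20.748
AUC_0→∞ (oral capsule) = 18.6225 + 20.748 = 39.3705 mg/L·h
F = (AUC_ev/D_ev)/(AUC_iv/D_iv) = (39.3705/15)/(40.1/10) = 2.6247/4.01 = 0.6545

F = 0.65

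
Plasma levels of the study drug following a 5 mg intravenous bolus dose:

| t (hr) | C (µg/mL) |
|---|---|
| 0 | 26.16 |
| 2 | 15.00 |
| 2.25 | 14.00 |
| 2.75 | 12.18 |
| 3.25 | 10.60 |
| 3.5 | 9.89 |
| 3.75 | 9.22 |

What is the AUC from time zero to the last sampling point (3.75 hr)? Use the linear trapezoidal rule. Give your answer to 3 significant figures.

AUC = 62.0 µg/mL·hr

Trapezoidal AUC_0→3.75:
  [0→2]: (26.16+15.00)/2 × 2 = 41.16
  [2→2.25]: (15.00+14.00)/2 × 0.25 = 3.625
  [2.25→2.75]: (14.00+12.18)/2 × 0.5 = 6.545
  [2.75→3.25]: (12.18+10.60)/2 × 0.5 = 5.695
  [3.25→3.5]: (10.60+9.89)/2 × 0.25 = 2.56125
  [3.5→3.75]: (9.89+9.22)/2 × 0.25 = 2.38875
  Sum = 61.975 µg/mL·hr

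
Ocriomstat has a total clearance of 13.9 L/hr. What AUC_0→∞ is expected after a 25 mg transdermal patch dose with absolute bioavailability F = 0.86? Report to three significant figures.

AUC = 1.55 mg/L·hr

AUC_0→∞ = F × Dose / CL
        = 0.86 × 25 / 13.9 = 1.54676 mg/L·hr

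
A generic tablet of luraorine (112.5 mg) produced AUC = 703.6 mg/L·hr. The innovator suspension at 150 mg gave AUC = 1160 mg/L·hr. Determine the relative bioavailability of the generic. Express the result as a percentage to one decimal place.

F_rel = (AUC_test/D_test) / (AUC_ref/D_ref)
      = (703.6/112.5) / (1160/150)
      = 6.25422 / 7.73333 = 0.8087 = 80.87%

F_rel = 80.9%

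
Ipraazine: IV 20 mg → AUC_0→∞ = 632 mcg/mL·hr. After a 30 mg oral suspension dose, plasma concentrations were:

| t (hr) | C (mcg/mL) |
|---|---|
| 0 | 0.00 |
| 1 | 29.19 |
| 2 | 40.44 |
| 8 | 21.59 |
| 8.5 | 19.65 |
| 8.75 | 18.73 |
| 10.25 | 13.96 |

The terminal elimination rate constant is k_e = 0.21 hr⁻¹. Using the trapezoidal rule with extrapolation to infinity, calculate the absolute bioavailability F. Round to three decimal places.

F = 0.360

Trapezoidal AUC_0→10.25 (oral suspension):
  [0→1]: (0.00+29.19)/2 × 1 = 14.595
  [1→2]: (29.19+40.44)/2 × 1 = 34.815
  [2→8]: (40.44+21.59)/2 × 6 = 186.09
  [8→8.5]: (21.59+19.65)/2 × 0.5 = 10.31
  [8.5→8.75]: (19.65+18.73)/2 × 0.25 = 4.7975
  [8.75→10.25]: (18.73+13.96)/2 × 1.5 = 24.5175
  Sum = 275.125 mcg/mL·hr
Tail: C_last/k_e = 13.96/0.21 = 66.476
AUC_0→∞ (oral suspension) = 275.125 + 66.476 = 341.601 mcg/mL·hr
F = (AUC_ev/D_ev)/(AUC_iv/D_iv) = (341.601/30)/(632/20) = 11.3867/31.6 = 0.3603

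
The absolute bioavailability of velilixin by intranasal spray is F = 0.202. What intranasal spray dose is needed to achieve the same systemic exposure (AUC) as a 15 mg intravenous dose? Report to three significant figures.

D_intranasal = 74.3 mg

For equal systemic exposure: F × D_ev = D_iv
D_ev = D_iv / F = 15 / 0.202 = 74.2574 mg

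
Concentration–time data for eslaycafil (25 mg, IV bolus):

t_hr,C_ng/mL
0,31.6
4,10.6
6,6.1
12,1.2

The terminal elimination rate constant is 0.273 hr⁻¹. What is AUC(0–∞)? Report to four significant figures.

Trapezoidal AUC_0→12:
  [0→4]: (31.6+10.6)/2 × 4 = 84.4
  [4→6]: (10.6+6.1)/2 × 2 = 16.7
  [6→12]: (6.1+1.2)/2 × 6 = 21.9
  Sum = 123.0 ng/mL·hr
Extrapolated tail: C_last / k_e = 1.2 / 0.273 = 4.396
AUC_0→∞ = 123.0 + 4.396 = 127.396 ng/mL·hr

AUC = 127.4 ng/mL·hr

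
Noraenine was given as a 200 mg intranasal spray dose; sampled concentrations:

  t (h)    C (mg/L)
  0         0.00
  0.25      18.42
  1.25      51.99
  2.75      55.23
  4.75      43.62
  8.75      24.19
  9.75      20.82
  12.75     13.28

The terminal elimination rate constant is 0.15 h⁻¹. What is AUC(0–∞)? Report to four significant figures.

Trapezoidal AUC_0→12.75:
  [0→0.25]: (0.00+18.42)/2 × 0.25 = 2.3025
  [0.25→1.25]: (18.42+51.99)/2 × 1 = 35.205
  [1.25→2.75]: (51.99+55.23)/2 × 1.5 = 80.415
  [2.75→4.75]: (55.23+43.62)/2 × 2 = 98.85
  [4.75→8.75]: (43.62+24.19)/2 × 4 = 135.62
  [8.75→9.75]: (24.19+20.82)/2 × 1 = 22.505
  [9.75→12.75]: (20.82+13.28)/2 × 3 = 51.15
  Sum = 426.0475 mg/L·h
Extrapolated tail: C_last / k_e = 13.28 / 0.15 = 88.533
AUC_0→∞ = 426.0475 + 88.533 = 514.5805 mg/L·h

AUC = 514.6 mg/L·h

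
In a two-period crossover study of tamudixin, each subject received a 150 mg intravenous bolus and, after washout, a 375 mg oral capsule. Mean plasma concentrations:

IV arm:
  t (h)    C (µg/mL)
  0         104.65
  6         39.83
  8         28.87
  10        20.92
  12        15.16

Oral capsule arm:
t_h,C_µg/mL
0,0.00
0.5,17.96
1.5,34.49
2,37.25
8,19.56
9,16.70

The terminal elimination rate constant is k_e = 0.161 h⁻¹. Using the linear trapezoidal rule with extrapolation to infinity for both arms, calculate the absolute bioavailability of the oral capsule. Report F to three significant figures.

Trapezoidal AUC_0→12 (IV):
  [0→6]: (104.65+39.83)/2 × 6 = 433.44
  [6→8]: (39.83+28.87)/2 × 2 = 68.7
  [8→10]: (28.87+20.92)/2 × 2 = 49.79
  [10→12]: (20.92+15.16)/2 × 2 = 36.08
  Sum = 588.01 µg/mL·h
IV tail: 15.16/0.161 = 94.161; AUC_iv,0→∞ = 588.01 + 94.161 = 682.171 µg/mL·h
Trapezoidal AUC_0→9 (oral capsule):
  [0→0.5]: (0.00+17.96)/2 × 0.5 = 4.49
  [0.5→1.5]: (17.96+34.49)/2 × 1 = 26.225
  [1.5→2]: (34.49+37.25)/2 × 0.5 = 17.935
  [2→8]: (37.25+19.56)/2 × 6 = 170.43
  [8→9]: (19.56+16.70)/2 × 1 = 18.13
  Sum = 237.21 µg/mL·h
oral capsule tail: 16.70/0.161 = 103.727; AUC_ev,0→∞ = 237.21 + 103.727 = 340.937 µg/mL·h
F = (AUC_ev/D_ev)/(AUC_iv/D_iv) = (340.937/375)/(682.171/150) = 0.909165/4.54781 = 0.1999

F = 0.200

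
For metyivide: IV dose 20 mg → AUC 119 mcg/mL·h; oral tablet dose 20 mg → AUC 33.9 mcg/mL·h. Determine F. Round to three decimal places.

F = 0.285

F = (AUC_ev / D_ev) / (AUC_iv / D_iv)
  = (33.9/20) / (119/20)
  = 1.695 / 5.95 = 0.2849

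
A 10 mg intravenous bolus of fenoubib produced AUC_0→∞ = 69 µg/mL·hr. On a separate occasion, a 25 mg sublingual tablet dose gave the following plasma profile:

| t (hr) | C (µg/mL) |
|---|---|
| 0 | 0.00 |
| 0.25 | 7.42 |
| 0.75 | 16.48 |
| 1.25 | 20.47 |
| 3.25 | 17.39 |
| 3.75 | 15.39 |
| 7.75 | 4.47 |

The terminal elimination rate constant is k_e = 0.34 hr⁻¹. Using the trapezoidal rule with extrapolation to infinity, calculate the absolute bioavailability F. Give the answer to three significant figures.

F = 0.667

Trapezoidal AUC_0→7.75 (sublingual tablet):
  [0→0.25]: (0.00+7.42)/2 × 0.25 = 0.9275
  [0.25→0.75]: (7.42+16.48)/2 × 0.5 = 5.975
  [0.75→1.25]: (16.48+20.47)/2 × 0.5 = 9.2375
  [1.25→3.25]: (20.47+17.39)/2 × 2 = 37.86
  [3.25→3.75]: (17.39+15.39)/2 × 0.5 = 8.195
  [3.75→7.75]: (15.39+4.47)/2 × 4 = 39.72
  Sum = 101.915 µg/mL·hr
Tail: C_last/k_e = 4.47/0.34 = 13.147
AUC_0→∞ (sublingual tablet) = 101.915 + 13.147 = 115.062 µg/mL·hr
F = (AUC_ev/D_ev)/(AUC_iv/D_iv) = (115.062/25)/(69/10) = 4.60248/6.9 = 0.6670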